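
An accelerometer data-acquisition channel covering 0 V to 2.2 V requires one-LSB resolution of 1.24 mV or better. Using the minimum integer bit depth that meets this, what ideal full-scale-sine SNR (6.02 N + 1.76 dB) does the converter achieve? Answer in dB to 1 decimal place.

68.0 dB

Span = 2.2 V.
2.2 V / 1.24 mV = 1774. Since 2^10 = 1024 and 2^11 = 2048, N = 11.
SNR = 6.02 × 11 + 1.76 = 67.98 dB.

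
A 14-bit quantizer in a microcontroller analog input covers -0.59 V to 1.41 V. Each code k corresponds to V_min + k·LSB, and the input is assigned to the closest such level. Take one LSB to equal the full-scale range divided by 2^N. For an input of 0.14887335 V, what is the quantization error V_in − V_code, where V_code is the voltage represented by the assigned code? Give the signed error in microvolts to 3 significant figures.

−18.3 µV

Range = 1.41 − (-0.59) = 2 V. LSB = 2 V / 2^14 ≈ 122.1 µV.
(0.14887335 − (-0.59)) / LSB = 0.73887335 × 16384/2 = 6052.8505. Nearest integer: k = 6053.
V_code = V_min + k × range/2^14 = -0.59 + 6053 × 2/16384 = 0.14889160156 V.
Error = V_in − V_code = 0.14887335 − (0.14889160156) = −18.3 µV.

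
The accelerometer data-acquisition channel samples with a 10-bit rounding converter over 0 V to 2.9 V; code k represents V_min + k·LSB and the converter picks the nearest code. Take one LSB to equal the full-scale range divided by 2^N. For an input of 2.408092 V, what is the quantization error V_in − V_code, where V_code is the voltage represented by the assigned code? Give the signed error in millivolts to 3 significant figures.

+0.865 mV

Span = 2.9 V. LSB = 2.9 V / 2^10 ≈ 2.832 mV.
Position in LSBs: (2.408092 − (0)) × 1024/2.9 = 850.3056; rounding gives k = 850.
V_code = V_min + k × range/2^10 = 0 + 850 × 2.9/1024 = 2.407226563 V.
V_in − V_code = 2.408092 − (2.407226563) = +0.865 mV.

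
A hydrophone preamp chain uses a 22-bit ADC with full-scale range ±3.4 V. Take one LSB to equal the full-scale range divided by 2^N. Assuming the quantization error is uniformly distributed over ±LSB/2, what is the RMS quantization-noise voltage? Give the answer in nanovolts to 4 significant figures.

Span: 3.4 V − (-3.4 V) = 6.8 V.
LSB = 6.8 V ÷ 2^22 = 6.8/4194304 V = 1.62125 µV.
RMS of a uniform error over width LSB is LSB/√12 = 468.0 nV.

468.0 nV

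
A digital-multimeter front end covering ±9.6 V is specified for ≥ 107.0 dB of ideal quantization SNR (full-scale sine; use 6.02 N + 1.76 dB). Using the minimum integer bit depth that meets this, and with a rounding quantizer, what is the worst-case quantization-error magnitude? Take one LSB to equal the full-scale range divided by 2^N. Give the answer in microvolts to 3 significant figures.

Full-scale range = 9.6 V − (-9.6 V) = 19.2 V.
Solving 6.02 N ≥ 107.0 − 1.76: N ≥ 17.482. Round up → N = 18.
One LSB is 19.2 V / 262144 = 73.242 µV.
Max error for round-to-nearest is LSB/2 = 36.6 µV.

36.6 µV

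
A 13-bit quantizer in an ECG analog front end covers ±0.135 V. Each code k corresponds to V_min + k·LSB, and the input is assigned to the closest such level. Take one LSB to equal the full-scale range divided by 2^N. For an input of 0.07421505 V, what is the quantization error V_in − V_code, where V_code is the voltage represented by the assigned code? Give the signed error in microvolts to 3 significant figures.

Range = 0.135 − (-0.135) = 0.27 V. LSB = 0.27 V / 2^13 ≈ 32.96 µV.
(V_in − V_min)/LSB = (0.07421505 − (-0.135)) × 8192/0.27 = 6347.7396 → nearest code k = 6348.
V_code = -0.135 + (6348/8192) × 0.27 = 0.07422363281 V.
e = 0.07421505 − (0.07422363281) = −8.58 µV.

−8.58 µV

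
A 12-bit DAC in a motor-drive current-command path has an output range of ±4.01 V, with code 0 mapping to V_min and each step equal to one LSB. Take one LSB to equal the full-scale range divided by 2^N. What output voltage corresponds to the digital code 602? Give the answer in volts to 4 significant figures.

Full-scale range = 4.01 V − (-4.01 V) = 8.02 V. LSB = 8.02 V / 2^12.
V_out = V_min + code × LSB = -4.01 V + 602 × 8.02 V / 4096
      = -4.01 V + 1.17872 V = -2.83128 V.

-2.831 V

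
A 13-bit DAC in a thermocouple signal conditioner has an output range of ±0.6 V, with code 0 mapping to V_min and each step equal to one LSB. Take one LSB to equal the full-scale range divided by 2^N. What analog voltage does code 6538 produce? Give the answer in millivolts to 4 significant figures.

357.7 mV

The full-scale span is 0.6 − (-0.6) = 1.2 V. LSB = 1.2 V / 2^13.
V_out = -0.6 + 6538 × (1.2/8192) V
      = -0.6 + 0.957715 = 0.357715 V.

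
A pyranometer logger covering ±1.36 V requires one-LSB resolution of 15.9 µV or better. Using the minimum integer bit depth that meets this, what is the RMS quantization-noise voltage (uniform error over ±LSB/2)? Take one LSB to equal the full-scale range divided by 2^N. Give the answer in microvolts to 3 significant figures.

3.00 µV

Full-scale range = 1.36 V − (-1.36 V) = 2.72 V.
2.72 V / 15.9 µV = 171100. Since 2^17 = 131072 and 2^18 = 262144, N = 18.
Step size = 2.72/262144 V = 10.376 µV.
σ_q = LSB/√12 = 10.376 µV/3.4641 = 3.00 µV.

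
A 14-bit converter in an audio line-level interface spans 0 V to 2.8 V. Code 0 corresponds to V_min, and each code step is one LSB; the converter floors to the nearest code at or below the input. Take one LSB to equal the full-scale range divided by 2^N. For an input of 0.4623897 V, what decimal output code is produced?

Span = 2.8 V. LSB = 2.8 V / 2^14 ≈ 170.9 µV.
V_in − V_min = 0.4623897 − (0) = 0.4623897 V.
Divide by LSB: 0.4623897 × 16384/2.8 = 2705.6403.
Truncating gives code 2705.

2705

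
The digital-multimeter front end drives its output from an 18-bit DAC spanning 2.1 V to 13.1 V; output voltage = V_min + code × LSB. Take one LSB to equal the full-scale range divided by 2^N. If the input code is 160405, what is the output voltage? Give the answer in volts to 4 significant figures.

The full-scale span is 13.1 − (2.1) = 11 V. LSB = 11 V / 2^18.
Output = V_min + (160405/262144) × range = 2.1 + 0.611897 × 11 V
      = 2.1 V + 6.73086 V = 8.83086 V.

8.831 V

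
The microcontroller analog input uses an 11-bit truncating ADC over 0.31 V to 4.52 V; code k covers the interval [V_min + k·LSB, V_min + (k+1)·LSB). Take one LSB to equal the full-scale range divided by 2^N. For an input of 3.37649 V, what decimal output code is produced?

1491

The full-scale span is 4.52 − (0.31) = 4.21 V. LSB = 4.21 V / 2^11 ≈ 2.056 mV.
(V_in − V_min) × 2^11/range = (3.37649 − (0.31)) × 2048/4.21 = 1491.727.
Floor → code = 1491.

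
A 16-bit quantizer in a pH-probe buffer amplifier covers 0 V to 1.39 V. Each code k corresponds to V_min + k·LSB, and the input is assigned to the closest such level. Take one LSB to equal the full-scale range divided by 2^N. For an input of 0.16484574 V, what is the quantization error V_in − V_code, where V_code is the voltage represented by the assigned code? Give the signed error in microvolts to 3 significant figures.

V_FS = 1.39 V. LSB = 1.39 V / 2^16 ≈ 21.21 µV.
(0.16484574 − (0)) / LSB = 0.16484574 × 65536/1.39 = 7772.1802. Nearest integer: k = 7772.
Reconstructed level: 0 + 7772 × 1.39/65536 V = 0.16484191895 V.
Error = V_in − V_code = 0.16484574 − (0.16484191895) = +3.82 µV.

+3.82 µV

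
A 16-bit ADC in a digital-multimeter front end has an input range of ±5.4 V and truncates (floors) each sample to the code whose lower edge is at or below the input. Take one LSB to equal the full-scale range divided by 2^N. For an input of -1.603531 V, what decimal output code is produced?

23037

Full-scale range = 5.4 V − (-5.4 V) = 10.8 V. LSB = 10.8 V / 2^16 ≈ 164.8 µV.
V_in − V_min = -1.603531 − (-5.4) = 3.796469 V.
Divide by LSB: 3.796469 × 65536/10.8 = 23037.5363.
Truncating gives code 23037.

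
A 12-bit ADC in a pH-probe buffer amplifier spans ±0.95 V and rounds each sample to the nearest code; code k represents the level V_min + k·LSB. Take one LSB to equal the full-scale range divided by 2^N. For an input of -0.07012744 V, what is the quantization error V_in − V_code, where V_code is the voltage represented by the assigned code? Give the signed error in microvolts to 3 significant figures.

The full-scale span is 0.95 − (-0.95) = 1.9 V. LSB = 1.9 V / 2^12 ≈ 463.9 µV.
(-0.07012744 − (-0.95)) / LSB = 0.87987256 × 4096/1.9 = 1896.8200. Nearest integer: k = 1897.
V_code = V_min + k × range/2^12 = -0.95 + 1897 × 1.9/4096 = -0.07004394531 V.
Error = V_in − V_code = -0.07012744 − (-0.07004394531) = −83.5 µV.

−83.5 µV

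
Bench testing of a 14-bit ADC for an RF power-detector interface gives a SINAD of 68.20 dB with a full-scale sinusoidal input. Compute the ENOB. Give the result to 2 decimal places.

11.04 bits

Inverting SNR = 6.02 N + 1.76: N_eff = (68.20 − 1.76)/6.02 = 11.0365.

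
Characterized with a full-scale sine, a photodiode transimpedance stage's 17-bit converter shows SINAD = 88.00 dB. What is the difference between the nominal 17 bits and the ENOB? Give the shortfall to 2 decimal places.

2.67 bits

ENOB = (SINAD − 1.76)/6.02 = (88.00 − 1.76)/6.02 = 14.3256 bits.
Lost resolution: 17 − 14.3256 = 2.6744 bits.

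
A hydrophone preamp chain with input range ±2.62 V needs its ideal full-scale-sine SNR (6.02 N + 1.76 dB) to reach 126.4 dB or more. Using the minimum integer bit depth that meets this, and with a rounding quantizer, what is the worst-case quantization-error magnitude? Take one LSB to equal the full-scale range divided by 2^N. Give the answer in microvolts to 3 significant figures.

1.25 µV

The full-scale span is 2.62 − (-2.62) = 5.24 V.
6.02 N + 1.76 ≥ 126.4 gives N ≥ 20.704, so the minimum integer is 21.
LSB = 5.24 V / 2^21 = 2.4986 µV.
Max error for round-to-nearest is LSB/2 = 1.25 µV.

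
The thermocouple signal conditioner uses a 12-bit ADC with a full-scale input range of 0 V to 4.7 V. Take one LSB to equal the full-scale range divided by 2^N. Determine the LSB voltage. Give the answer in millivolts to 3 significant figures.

1.15 mV

Span = 4.7 V.
Number of codes = 2^12 = 4096.
One LSB is 4.7 V / 4096 = 1.15 mV.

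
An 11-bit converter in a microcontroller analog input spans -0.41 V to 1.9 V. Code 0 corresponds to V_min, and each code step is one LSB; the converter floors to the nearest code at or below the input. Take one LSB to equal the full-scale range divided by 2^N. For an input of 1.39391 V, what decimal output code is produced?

The full-scale span is 1.9 − (-0.41) = 2.31 V. LSB = 2.31 V / 2^11 ≈ 1.128 mV.
V_in − V_min = 1.39391 − (-0.41) = 1.80391 V.
Divide by LSB: 1.80391 × 2048/2.31 = 1599.3107.
Truncating gives code 1599.

1599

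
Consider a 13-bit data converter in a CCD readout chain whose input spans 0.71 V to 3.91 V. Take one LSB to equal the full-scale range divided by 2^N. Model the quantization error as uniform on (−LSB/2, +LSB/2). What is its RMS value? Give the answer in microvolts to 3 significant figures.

Span: 3.91 V − (0.71 V) = 3.2 V.
One LSB is 3.2 V / 8192 = 390.63 µV.
σ_q = LSB/√12 = 390.63 µV/3.4641 = 113 µV.

113 µV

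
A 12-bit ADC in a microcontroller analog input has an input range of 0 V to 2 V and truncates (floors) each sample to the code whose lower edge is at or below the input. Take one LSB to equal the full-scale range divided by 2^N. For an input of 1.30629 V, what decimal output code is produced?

V_FS = 2 V. LSB = 2 V / 2^12 ≈ 488.3 µV.
(V_in − V_min) × 2^12/range = (1.30629 − (0)) × 4096/2 = 2675.282.
Floor → code = 2675.

2675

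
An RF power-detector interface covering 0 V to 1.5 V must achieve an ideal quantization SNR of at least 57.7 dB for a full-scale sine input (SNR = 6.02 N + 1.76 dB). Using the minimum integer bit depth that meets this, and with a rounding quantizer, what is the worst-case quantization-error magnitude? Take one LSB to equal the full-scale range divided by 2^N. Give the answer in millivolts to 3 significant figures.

Range is 1.5 V.
6.02 N + 1.76 ≥ 57.7 gives N ≥ 9.292, so the minimum integer is 10.
One LSB is 1.5 V / 1024 = 1.4648 mV.
Max error for round-to-nearest is LSB/2 = 0.732 mV.

0.732 mV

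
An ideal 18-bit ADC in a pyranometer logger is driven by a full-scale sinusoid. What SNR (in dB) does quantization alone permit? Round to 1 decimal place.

110.1 dB

For an ideal N-bit converter with full-scale sine input, SNR = 6.02 N + 1.76 dB. SNR = 6.02 × 18 + 1.76 = 108.36 + 1.76 = 110.12 dB.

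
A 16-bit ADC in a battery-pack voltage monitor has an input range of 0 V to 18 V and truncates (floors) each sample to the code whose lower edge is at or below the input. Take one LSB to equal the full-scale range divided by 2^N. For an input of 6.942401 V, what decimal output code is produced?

25276

Range is 18 V. LSB = 18 V / 2^16 ≈ 274.7 µV.
V_in − V_min = 6.942401 − (0) = 6.942401 V.
Divide by LSB: 6.942401 × 65536/18 = 25276.5107.
Truncating gives code 25276.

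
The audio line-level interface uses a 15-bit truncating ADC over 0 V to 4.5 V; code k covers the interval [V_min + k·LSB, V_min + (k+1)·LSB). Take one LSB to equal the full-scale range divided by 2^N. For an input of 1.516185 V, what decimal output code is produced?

11040

Full-scale range = 4.5 V. LSB = 4.5 V / 2^15 ≈ 137.3 µV.
code = ⌊(V_in − V_min)/LSB⌋ = ⌊(V_in − V_min) × 2^15 / range⌋
     = ⌊(1.516185 − (0)) × 32768 / 4.5⌋ = ⌊1.516185 × 32768/4.5⌋
     = ⌊11040.522⌋ = 11040.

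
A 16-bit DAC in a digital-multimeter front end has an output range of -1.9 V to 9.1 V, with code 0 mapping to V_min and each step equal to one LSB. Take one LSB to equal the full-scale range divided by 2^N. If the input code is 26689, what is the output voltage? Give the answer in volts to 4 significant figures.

Range = 9.1 − (-1.9) = 11 V. LSB = 11 V / 2^16.
Output = V_min + (26689/65536) × range = -1.9 + 0.407242 × 11 V
      = -1.9 V + 4.47966 V = 2.57966 V.

2.580 V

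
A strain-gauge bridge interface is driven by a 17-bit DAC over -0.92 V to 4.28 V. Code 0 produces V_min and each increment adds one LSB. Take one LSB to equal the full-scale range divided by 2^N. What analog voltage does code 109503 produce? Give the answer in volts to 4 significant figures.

Span: 4.28 V − (-0.92 V) = 5.2 V. LSB = 5.2 V / 2^17.
V_out = V_min + code × LSB = -0.92 V + 109503 × 5.2 V / 131072
      = -0.92 + 4.34430 = 3.42430 V.

3.424 V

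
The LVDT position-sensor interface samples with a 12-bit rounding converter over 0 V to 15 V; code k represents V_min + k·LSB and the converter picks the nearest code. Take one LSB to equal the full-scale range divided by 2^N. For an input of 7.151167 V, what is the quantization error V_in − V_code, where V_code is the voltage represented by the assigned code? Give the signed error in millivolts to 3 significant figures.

−0.933 mV

Range is 15 V. LSB = 15 V / 2^12 ≈ 3.662 mV.
(7.151167 − (0)) / LSB = 7.151167 × 4096/15 = 1952.7453. Nearest integer: k = 1953.
V_code = 0 + (1953/4096) × 15 = 7.152099609 V.
e = 7.151167 − (7.152099609) = −0.933 mV.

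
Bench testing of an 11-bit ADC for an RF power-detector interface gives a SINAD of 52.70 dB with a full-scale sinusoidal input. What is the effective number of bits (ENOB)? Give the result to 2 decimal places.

ENOB = (SINAD − 1.76) / 6.02 = (52.70 − 1.76) / 6.02 = 50.94 / 6.02 = 8.4618.

8.46 bits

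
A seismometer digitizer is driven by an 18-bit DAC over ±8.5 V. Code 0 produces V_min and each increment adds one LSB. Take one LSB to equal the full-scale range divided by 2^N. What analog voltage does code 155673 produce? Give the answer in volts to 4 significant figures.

Range = 8.5 − (-8.5) = 17 V. LSB = 17 V / 2^18.
V_out = -8.5 + 155673 × (17/262144) V
      = -8.5 V + 10.0954 V = 1.59537 V.

1.595 V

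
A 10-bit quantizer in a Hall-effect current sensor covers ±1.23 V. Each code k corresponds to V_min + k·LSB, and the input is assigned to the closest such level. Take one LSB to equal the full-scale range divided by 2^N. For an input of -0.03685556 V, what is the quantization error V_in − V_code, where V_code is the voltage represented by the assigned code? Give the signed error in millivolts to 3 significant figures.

The full-scale span is 1.23 − (-1.23) = 2.46 V. LSB = 2.46 V / 2^10 ≈ 2.402 mV.
(-0.03685556 − (-1.23)) / LSB = 1.19314444 × 1024/2.46 = 496.6585. Nearest integer: k = 497.
V_code = -1.23 + (497/1024) × 2.46 = -0.03603515625 V.
Error = V_in − V_code = -0.03685556 − (-0.03603515625) = −0.820 mV.

−0.820 mV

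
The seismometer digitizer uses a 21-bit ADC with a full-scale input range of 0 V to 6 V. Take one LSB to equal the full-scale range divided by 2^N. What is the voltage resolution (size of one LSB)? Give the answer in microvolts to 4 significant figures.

V_FS = 6 V.
There are 2^21 = 2097152 steps.
LSB = 6 V / 2^21 = 2.861 µV.

2.861 µV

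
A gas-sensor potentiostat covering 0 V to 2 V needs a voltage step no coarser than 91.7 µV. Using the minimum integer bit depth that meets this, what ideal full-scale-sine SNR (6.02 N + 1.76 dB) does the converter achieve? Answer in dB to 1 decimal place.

V_FS = 2 V.
Levels needed ≥ 2/91.7 µV = 21810. 2^15 = 32768 suffices, so N_min = 15.
6.02(15) + 1.76 = 92.06 dB.

92.1 dB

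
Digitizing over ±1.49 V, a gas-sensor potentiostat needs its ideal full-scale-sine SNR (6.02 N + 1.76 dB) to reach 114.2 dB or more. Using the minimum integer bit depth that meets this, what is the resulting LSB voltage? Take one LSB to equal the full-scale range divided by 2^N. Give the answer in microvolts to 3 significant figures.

Span: 1.49 V − (-1.49 V) = 2.98 V.
Solving 6.02 N ≥ 114.2 − 1.76: N ≥ 18.678. Round up → N = 19.
One LSB is 2.98 V / 524288 = 5.68 µV.

5.68 µV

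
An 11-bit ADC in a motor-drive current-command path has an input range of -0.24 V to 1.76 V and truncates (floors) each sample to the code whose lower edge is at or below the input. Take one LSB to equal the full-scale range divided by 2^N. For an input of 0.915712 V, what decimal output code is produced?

1183

Span: 1.76 V − (-0.24 V) = 2 V. LSB = 2 V / 2^11 ≈ 0.9766 mV.
(V_in − V_min) × 2^11/range = (0.915712 − (-0.24)) × 2048/2 = 1183.449.
Floor → code = 1183.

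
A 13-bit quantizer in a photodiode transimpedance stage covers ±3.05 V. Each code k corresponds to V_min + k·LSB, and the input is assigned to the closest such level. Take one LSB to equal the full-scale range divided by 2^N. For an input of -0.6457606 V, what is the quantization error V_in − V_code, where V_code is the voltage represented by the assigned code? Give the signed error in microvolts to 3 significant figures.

−167 µV

Full-scale range = 3.05 V − (-3.05 V) = 6.1 V. LSB = 6.1 V / 2^13 ≈ 0.7446 mV.
(V_in − V_min)/LSB = (-0.6457606 − (-3.05)) × 8192/6.1 = 3228.7753 → nearest code k = 3229.
V_code = -3.05 + (3229/8192) × 6.1 = -0.6455932617 V.
V_in − V_code = -0.6457606 − (-0.6455932617) = −167 µV.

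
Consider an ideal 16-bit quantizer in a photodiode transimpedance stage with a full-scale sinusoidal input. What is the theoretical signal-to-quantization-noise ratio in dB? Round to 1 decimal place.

98.1 dB

For an ideal N-bit converter with full-scale sine input, SNR = 6.02 N + 1.76 dB. SNR = 6.02 × 16 + 1.76 = 96.32 + 1.76 = 98.08 dB.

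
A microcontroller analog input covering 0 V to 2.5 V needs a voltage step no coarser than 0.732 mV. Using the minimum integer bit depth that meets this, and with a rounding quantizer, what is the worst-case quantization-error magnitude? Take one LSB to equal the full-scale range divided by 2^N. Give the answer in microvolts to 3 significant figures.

305 µV

V_FS = 2.5 V.
Required number of levels: 2.5/0.732 mV = 3415.3; smallest N with 2^N ≥ that is 12.
One LSB is 2.5 V / 4096 = 0.61035 mV.
|e|_max = LSB/2 = 305 µV.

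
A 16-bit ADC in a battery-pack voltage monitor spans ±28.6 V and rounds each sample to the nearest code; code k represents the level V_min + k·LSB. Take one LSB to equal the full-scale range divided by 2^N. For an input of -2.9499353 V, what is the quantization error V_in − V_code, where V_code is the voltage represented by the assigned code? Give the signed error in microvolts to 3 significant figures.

+138 µV

Range = 28.6 − (-28.6) = 57.2 V. LSB = 57.2 V / 2^16 ≈ 0.8728 mV.
(V_in − V_min)/LSB = (-2.9499353 − (-28.6)) × 65536/57.2 = 29388.1580 → nearest code k = 29388.
Reconstructed level: -28.6 + 29388 × 57.2/65536 V = -2.9500732422 V.
e = -2.9499353 − (-2.9500732422) = +138 µV.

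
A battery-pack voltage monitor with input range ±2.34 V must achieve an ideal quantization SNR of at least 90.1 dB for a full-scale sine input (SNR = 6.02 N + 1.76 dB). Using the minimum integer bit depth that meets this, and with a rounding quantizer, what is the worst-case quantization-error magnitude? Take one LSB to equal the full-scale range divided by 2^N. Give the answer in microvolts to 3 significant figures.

71.4 µV

Span: 2.34 V − (-2.34 V) = 4.68 V.
N ≥ (90.1 − 1.76)/6.02 = 14.674 → N_min = 15.
LSB = 4.68 V / 2^15 = 142.82 µV.
Half an LSB is 71.4 µV.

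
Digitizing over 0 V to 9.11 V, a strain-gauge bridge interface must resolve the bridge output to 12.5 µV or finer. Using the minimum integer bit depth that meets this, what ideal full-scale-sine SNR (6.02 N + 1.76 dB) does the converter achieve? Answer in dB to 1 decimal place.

122.2 dB

Range is 9.11 V.
9.11 V / 12.5 µV = 728800. Since 2^19 = 524288 and 2^20 = 1048576, N = 20.
SNR = 6.02 × 20 + 1.76 = 122.16 dB.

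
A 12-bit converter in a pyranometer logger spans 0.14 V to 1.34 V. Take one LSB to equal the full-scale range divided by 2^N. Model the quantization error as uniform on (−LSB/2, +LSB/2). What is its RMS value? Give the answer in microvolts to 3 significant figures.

84.6 µV

Range = 1.34 − (0.14) = 1.2 V.
One LSB is 1.2 V / 4096 = 292.97 µV.
σ_q = LSB/√12 = 292.97 µV/3.4641 = 84.6 µV.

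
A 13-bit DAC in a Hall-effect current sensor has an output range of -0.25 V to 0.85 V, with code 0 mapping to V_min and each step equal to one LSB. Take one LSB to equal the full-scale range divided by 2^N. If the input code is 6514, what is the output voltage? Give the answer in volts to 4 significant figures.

0.6247 V

The full-scale span is 0.85 − (-0.25) = 1.1 V. LSB = 1.1 V / 2^13.
V_out = -0.25 + 6514 × (1.1/8192) V
      = -0.25 V + 0.874683 V = 0.624683 V.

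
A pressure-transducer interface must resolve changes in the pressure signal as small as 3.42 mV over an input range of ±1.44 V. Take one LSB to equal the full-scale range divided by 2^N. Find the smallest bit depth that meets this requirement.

10 bits

Full-scale range = 1.44 V − (-1.44 V) = 2.88 V.
Levels needed ≥ 2.88/3.42 mV = 842.1. 2^10 = 1024 suffices, so N_min = 10.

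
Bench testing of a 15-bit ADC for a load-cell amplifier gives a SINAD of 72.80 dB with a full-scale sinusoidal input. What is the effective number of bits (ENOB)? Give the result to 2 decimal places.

(72.80 − 1.76) / 6.02 = 71.04/6.02 = 11.8007 effective bits.

11.80 bits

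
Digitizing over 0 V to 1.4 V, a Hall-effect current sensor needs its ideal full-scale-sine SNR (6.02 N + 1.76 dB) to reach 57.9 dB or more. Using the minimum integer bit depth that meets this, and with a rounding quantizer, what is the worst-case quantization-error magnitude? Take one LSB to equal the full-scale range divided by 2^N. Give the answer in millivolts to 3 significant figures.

0.684 mV

Full-scale range = 1.4 V.
Solving 6.02 N ≥ 57.9 − 1.76: N ≥ 9.326. Round up → N = 10.
One LSB is 1.4 V / 1024 = 1.3672 mV.
Max error for round-to-nearest is LSB/2 = 0.684 mV.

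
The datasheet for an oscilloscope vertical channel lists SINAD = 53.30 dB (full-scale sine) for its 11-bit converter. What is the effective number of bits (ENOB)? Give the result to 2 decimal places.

(53.30 − 1.76) / 6.02 = 51.54/6.02 = 8.5615 effective bits.

8.56 bits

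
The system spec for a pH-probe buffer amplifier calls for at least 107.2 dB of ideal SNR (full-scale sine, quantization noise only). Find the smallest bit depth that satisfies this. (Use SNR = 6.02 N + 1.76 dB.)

18 bits

6.02 N + 1.76 ≥ 107.2 gives N ≥ 17.515, so the minimum integer is 18.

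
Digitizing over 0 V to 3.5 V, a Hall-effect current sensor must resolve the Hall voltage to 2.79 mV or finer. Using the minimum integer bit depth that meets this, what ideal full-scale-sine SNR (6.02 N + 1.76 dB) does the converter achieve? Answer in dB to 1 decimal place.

68.0 dB

Span = 3.5 V.
Required number of levels: 3.5/2.79 mV = 1254.5; smallest N with 2^N ≥ that is 11.
6.02(11) + 1.76 = 67.98 dB.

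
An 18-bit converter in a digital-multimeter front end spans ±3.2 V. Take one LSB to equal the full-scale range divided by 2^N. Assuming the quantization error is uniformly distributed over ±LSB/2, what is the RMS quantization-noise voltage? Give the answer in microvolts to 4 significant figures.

Full-scale range = 3.2 V − (-3.2 V) = 6.4 V.
LSB = 6.4 V / 2^18 = 24.4141 µV.
For a uniform distribution on [−LSB/2, +LSB/2], V_rms = LSB/√12 = 24.4141 µV/3.4641 = 7.048 µV.

7.048 µV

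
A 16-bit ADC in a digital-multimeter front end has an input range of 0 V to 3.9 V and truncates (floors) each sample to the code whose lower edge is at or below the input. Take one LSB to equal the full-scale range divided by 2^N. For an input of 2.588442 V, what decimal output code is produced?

43496

Span = 3.9 V. LSB = 3.9 V / 2^16 ≈ 59.51 µV.
code = ⌊(V_in − V_min)/LSB⌋ = ⌊(V_in − V_min) × 2^16 / range⌋
     = ⌊(2.588442 − (0)) × 65536 / 3.9⌋ = ⌊2.588442 × 65536/3.9⌋
     = ⌊43496.445⌋ = 43496.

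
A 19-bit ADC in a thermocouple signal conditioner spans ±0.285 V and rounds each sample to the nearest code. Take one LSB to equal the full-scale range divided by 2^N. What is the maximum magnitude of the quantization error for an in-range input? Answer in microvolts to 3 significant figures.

0.544 µV

The full-scale span is 0.285 − (-0.285) = 0.57 V.
Step size = 0.57/524288 V = 1.0872 µV.
|e|_max = LSB/2 = 0.544 µV.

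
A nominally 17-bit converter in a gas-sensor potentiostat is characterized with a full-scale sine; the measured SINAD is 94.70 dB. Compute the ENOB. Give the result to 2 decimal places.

15.44 bits

ENOB = (SINAD − 1.76) / 6.02 = (94.70 − 1.76) / 6.02 = 92.94 / 6.02 = 15.4385.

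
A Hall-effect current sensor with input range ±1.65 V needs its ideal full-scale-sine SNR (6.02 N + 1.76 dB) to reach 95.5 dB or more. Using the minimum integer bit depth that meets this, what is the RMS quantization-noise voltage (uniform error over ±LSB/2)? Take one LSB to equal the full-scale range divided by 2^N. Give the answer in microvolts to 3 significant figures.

The full-scale span is 1.65 − (-1.65) = 3.3 V.
N ≥ (95.5 − 1.76)/6.02 = 15.571 → N_min = 16.
LSB = 3.3 V / 2^16 = 50.354 µV.
V_rms = LSB/√12 = 14.5 µV.

14.5 µV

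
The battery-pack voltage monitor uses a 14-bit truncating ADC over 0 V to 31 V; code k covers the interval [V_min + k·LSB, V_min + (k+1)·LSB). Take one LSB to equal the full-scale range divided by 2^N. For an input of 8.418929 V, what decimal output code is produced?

4449

Span = 31 V. LSB = 31 V / 2^14 ≈ 1.892 mV.
(V_in − V_min) × 2^14/range = (8.418929 − (0)) × 16384/31 = 4449.540.
Floor → code = 4449.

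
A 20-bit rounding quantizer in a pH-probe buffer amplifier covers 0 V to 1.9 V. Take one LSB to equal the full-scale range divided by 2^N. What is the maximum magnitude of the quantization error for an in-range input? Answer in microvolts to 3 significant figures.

V_FS = 1.9 V.
LSB = 1.9 V / 2^20 = 1.8120 µV.
A rounding quantizer has |error| ≤ LSB/2 = 0.906 µV.

0.906 µV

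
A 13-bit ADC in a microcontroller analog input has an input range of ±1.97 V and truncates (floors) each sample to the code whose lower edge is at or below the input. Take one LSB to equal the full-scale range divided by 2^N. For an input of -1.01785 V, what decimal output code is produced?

The full-scale span is 1.97 − (-1.97) = 3.94 V. LSB = 3.94 V / 2^13 ≈ 481.0 µV.
code = ⌊(V_in − V_min)/LSB⌋ = ⌊(V_in − V_min) × 2^13 / range⌋
     = ⌊(-1.01785 − (-1.97)) × 8192 / 3.94⌋ = ⌊0.95215 × 8192/3.94⌋
     = ⌊1979.699⌋ = 1979.

1979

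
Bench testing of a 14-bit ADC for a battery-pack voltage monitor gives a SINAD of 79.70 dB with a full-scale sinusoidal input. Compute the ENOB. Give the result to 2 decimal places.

12.95 bits

(79.70 − 1.76) / 6.02 = 77.94/6.02 = 12.9468 effective bits.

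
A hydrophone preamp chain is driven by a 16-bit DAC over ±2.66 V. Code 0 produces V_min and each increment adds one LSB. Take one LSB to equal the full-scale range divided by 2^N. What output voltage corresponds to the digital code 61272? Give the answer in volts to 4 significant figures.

Range = 2.66 − (-2.66) = 5.32 V. LSB = 5.32 V / 2^16.
Output = V_min + (61272/65536) × range = -2.66 + 0.934937 × 5.32 V
      = -2.66 V + 4.97386 V = 2.31386 V.

2.314 V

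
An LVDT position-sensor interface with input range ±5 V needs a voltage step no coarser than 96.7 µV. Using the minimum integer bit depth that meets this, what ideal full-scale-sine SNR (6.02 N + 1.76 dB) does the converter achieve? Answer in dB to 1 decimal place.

The full-scale span is 5 − (-5) = 10 V.
10 V / 96.7 µV = 103400. Since 2^16 = 65536 and 2^17 = 131072, N = 17.
6.02(17) + 1.76 = 104.10 dB.

104.1 dB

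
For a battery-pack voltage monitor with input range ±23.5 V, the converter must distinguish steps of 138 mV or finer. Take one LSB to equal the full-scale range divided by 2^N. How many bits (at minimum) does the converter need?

Span: 23.5 V − (-23.5 V) = 47 V.
47 V / 138 mV = 340.6. Since 2^8 = 256 and 2^9 = 512, N = 9.

9 bits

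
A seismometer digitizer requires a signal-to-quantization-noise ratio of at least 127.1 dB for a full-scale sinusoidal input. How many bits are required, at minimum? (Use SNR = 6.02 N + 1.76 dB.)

21 bits

N ≥ (127.1 − 1.76)/6.02 = 20.821 → N_min = 21.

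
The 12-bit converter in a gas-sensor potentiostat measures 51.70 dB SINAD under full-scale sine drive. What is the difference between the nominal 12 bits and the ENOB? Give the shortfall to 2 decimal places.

ENOB = (SINAD − 1.76)/6.02 = (51.70 − 1.76)/6.02 = 8.2957 bits.
12 − 8.2957 = 3.70 bits below nominal.

3.70 bits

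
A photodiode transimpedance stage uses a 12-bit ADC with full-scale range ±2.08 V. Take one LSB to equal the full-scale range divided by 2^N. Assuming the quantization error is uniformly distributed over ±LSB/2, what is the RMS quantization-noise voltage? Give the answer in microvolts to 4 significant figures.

293.2 µV

Range = 2.08 − (-2.08) = 4.16 V.
LSB = 4.16 V ÷ 2^12 = 4.16/4096 V = 1.01563 mV.
RMS of a uniform error over width LSB is LSB/√12 = 293.2 µV.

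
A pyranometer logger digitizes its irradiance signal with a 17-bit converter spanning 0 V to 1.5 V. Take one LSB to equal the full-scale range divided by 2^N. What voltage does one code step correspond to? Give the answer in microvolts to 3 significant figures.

11.4 µV

Range is 1.5 V.
There are 2^17 = 131072 steps.
LSB = 1.5 V / 2^17 = 11.4 µV.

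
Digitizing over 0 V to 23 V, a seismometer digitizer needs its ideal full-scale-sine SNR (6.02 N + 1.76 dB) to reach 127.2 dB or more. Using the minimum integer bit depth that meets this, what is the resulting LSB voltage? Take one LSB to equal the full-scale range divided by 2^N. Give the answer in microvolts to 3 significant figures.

11.0 µV

Range is 23 V.
Solving 6.02 N ≥ 127.2 − 1.76: N ≥ 20.837. Round up → N = 21.
LSB = 23 V / 2^21 = 11.0 µV.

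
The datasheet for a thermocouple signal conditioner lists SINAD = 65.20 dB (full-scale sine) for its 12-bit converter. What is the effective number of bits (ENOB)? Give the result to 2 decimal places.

ENOB = (65.20 − 1.76)/6.02 = 10.5382 bits.

10.54 bits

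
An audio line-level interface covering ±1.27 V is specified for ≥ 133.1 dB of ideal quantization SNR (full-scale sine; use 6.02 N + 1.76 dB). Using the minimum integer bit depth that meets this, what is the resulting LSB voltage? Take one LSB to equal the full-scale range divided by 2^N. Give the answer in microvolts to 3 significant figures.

Span: 1.27 V − (-1.27 V) = 2.54 V.
Required N = ⌈(133.1 − 1.76)/6.02⌉ = ⌈21.817⌉ = 22.
One LSB is 2.54 V / 4194304 = 0.606 µV.

0.606 µV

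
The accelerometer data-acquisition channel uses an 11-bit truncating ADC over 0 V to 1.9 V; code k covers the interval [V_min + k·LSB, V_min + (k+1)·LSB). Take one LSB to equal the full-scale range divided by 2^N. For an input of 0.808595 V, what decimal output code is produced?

Range is 1.9 V. LSB = 1.9 V / 2^11 ≈ 0.9277 mV.
code = ⌊(V_in − V_min)/LSB⌋ = ⌊(V_in − V_min) × 2^11 / range⌋
     = ⌊(0.808595 − (0)) × 2048 / 1.9⌋ = ⌊0.808595 × 2048/1.9⌋
     = ⌊871.580⌋ = 871.

871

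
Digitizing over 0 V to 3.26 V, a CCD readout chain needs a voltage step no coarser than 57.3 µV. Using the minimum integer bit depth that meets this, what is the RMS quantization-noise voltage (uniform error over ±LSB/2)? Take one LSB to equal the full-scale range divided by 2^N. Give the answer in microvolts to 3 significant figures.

Range is 3.26 V.
Need 2^N ≥ 3.26 V / 57.3 µV = 56890 → N_min = 16.
Step size = 3.26/65536 V = 49.744 µV.
RMS noise = LSB/√12 = 14.4 µV.

14.4 µV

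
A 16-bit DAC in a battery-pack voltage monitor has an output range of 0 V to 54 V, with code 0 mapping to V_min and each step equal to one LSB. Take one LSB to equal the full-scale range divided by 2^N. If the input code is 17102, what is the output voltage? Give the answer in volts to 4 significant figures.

14.09 V

Full-scale range = 54 V. LSB = 54 V / 2^16.
Output = V_min + (17102/65536) × range = 0 + 0.260956 × 54 V
      = 0 V + 14.0916 V = 14.0916 V.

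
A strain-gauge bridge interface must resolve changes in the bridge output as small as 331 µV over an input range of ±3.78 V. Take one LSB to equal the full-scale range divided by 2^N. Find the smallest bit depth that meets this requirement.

Range = 3.78 − (-3.78) = 7.56 V.
7.56 V / 331 µV = 22840. Since 2^14 = 16384 and 2^15 = 32768, N = 15.

15 bits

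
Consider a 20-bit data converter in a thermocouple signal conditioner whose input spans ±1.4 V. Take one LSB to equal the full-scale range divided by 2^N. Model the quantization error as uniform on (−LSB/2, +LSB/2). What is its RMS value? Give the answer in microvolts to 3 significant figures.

Full-scale range = 1.4 V − (-1.4 V) = 2.8 V.
LSB = 2.8 V ÷ 2^20 = 2.8/1048576 V = 2.6703 µV.
σ_q = LSB/√12 = 2.6703 µV/3.4641 = 0.771 µV.

0.771 µV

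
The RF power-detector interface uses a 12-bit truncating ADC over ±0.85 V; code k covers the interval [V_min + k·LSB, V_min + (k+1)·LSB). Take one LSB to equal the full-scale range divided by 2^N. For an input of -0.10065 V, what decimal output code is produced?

1805

Full-scale range = 0.85 V − (-0.85 V) = 1.7 V. LSB = 1.7 V / 2^12 ≈ 415.0 µV.
(V_in − V_min) × 2^12/range = (-0.10065 − (-0.85)) × 4096/1.7 = 1805.493.
Floor → code = 1805.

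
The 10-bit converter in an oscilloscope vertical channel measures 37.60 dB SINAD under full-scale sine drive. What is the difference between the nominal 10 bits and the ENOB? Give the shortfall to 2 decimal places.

4.05 bits

N_eff = (37.60 − 1.76)/6.02 = 5.9535 bits.
Shortfall = 10 − 5.9535 = 4.0465 bits.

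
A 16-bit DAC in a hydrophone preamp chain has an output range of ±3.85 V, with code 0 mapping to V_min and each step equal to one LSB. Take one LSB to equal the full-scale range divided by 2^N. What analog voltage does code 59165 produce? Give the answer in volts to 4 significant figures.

The full-scale span is 3.85 − (-3.85) = 7.7 V. LSB = 7.7 V / 2^16.
Output = V_min + (59165/65536) × range = -3.85 + 0.902786 × 7.7 V
      = -3.85 + 6.95145 = 3.10145 V.

3.101 V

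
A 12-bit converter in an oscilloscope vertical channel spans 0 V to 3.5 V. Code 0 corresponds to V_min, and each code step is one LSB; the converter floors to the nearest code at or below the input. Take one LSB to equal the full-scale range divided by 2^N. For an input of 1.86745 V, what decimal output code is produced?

2185

V_FS = 3.5 V. LSB = 3.5 V / 2^12 ≈ 0.8545 mV.
code = ⌊(V_in − V_min)/LSB⌋ = ⌊(V_in − V_min) × 2^12 / range⌋
     = ⌊(1.86745 − (0)) × 4096 / 3.5⌋ = ⌊1.86745 × 4096/3.5⌋
     = ⌊2185.450⌋ = 2185.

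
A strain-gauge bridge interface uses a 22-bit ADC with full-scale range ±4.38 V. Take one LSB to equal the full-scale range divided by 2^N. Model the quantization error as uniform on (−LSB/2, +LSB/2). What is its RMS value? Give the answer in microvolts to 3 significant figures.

0.603 µV

Range = 4.38 − (-4.38) = 8.76 V.
Step size = 8.76/4194304 V = 2.0885 µV.
RMS of a uniform error over width LSB is LSB/√12 = 0.603 µV.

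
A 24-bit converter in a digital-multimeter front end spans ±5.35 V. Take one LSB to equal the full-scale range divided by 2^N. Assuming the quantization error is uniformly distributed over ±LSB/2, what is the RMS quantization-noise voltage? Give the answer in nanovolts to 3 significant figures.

184 nV

Span: 5.35 V − (-5.35 V) = 10.7 V.
Step size = 10.7/16777216 V = 0.63777 µV.
σ_q = LSB/√12 = 0.63777 µV/3.4641 = 184 nV.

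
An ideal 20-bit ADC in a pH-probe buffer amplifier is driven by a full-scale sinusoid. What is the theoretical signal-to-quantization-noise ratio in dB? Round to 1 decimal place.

6.02(20) + 1.76 = 120.40 + 1.76 = 122.16 dB.

122.2 dB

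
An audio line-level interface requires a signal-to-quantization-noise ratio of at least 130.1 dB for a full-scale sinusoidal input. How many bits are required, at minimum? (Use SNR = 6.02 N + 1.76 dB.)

22 bits

6.02 N + 1.76 ≥ 130.1 gives N ≥ 21.319, so the minimum integer is 22.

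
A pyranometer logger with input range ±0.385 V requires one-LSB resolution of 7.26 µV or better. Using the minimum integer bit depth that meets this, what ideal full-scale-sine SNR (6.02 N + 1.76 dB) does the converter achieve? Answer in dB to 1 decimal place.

104.1 dB

Range = 0.385 − (-0.385) = 0.77 V.
0.77 V / 7.26 µV = 106100. Since 2^16 = 65536 and 2^17 = 131072, N = 17.
6.02(17) + 1.76 = 104.10 dB.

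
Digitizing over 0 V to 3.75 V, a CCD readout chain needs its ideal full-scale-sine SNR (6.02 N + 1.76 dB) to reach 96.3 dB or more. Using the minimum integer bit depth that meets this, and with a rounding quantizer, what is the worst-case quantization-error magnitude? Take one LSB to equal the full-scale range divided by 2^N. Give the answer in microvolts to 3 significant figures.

V_FS = 3.75 V.
6.02 N + 1.76 ≥ 96.3 gives N ≥ 15.704, so the minimum integer is 16.
LSB = 3.75 V / 2^16 = 57.220 µV.
Half an LSB is 28.6 µV.

28.6 µV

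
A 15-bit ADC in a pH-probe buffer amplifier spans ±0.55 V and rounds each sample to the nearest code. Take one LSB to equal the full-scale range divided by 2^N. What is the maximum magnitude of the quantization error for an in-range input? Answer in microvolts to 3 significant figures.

16.8 µV

Full-scale range = 0.55 V − (-0.55 V) = 1.1 V.
LSB = 1.1 V ÷ 2^15 = 1.1/32768 V = 33.569 µV.
Worst-case error for round-to-nearest is half an LSB: 16.8 µV.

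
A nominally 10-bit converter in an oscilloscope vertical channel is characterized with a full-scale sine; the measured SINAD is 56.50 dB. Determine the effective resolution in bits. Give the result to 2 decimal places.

9.09 bits

(56.50 − 1.76) / 6.02 = 54.74/6.02 = 9.0930 effective bits.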